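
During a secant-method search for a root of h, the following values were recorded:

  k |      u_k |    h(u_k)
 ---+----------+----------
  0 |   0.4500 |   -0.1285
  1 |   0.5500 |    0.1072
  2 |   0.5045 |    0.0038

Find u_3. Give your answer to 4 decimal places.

0.5028

u_3 = 0.5045 − 0.0038·(0.5045 − 0.5500) / (0.0038 − 0.1072)
   = 0.5045 − (-0.000173)/(-0.103400) = 0.502828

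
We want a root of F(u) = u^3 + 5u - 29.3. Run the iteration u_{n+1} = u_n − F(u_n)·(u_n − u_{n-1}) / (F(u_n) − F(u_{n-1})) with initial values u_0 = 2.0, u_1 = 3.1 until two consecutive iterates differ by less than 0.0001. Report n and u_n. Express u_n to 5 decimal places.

F(2.0) = -11.3000000, F(3.1) = 15.9910000
u_2 = 3.1000000 − 15.9910000·(1.1000000)/(27.2910000) = 2.4554615;  |Δ| = 0.6445385
F(2.4554615) = -2.2180000
u_3 = 2.4554615 − (-2.2180000)·(-0.6445385)/(-18.2090000) = 2.5339714;  |Δ| = 0.0785099
F(2.5339714) = -0.3594850
u_4 = 2.5339714 − (-0.3594850)·(0.0785099)/(1.8585150) = 2.5491572;  |Δ| = 0.0151858
F(2.5491572) = 0.0107263
u_5 = 2.5491572 − 0.0107263·(0.0151858)/(0.3702113) = 2.5487172;  |Δ| = 0.0004400
F(2.5487172) = -0.0000495
u_6 = 2.5487172 − (-0.0000495)·(-0.0004400)/(-0.0107758) = 2.5487193;  |Δ| = 0.0000020
|u_6 − u_5| = 0.0000020 < 0.0001

n = 6, u_n = 2.54872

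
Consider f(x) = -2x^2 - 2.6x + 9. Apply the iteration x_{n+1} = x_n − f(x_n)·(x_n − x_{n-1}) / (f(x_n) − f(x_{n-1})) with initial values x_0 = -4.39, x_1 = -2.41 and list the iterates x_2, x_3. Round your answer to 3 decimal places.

-2.742, -2.884

f(-4.39) = -18.13020, f(-2.41) = 3.64980
x_2 = -2.41000 − 3.64980·(-2.41000 − (-4.39000)) / (3.64980 − (-18.13020)) = -2.41000 − (7.22660)/(21.78000) = -2.74180
f(-2.74180) = 1.09375
x_3 = -2.74180 − 1.09375·(-2.74180 − (-2.41000)) / (1.09375 − 3.64980) = -2.74180 − (-0.36290)/(-2.55605) = -2.88378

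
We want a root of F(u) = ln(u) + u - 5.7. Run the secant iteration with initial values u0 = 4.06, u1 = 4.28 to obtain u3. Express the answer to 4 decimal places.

4.2525

F(4.06) = -0.238817, F(4.28) = 0.033953
u2 = 4.280000 − 0.033953·(4.280000 − 4.060000) / (0.033953 − (-0.238817)) = 4.280000 − (0.007470)/(0.272770) = 4.252616
F(4.252616) = 0.000150
u3 = 4.252616 − 0.000150·(4.252616 − 4.280000) / (0.000150 − 0.033953) = 4.252616 − (-0.000004)/(-0.033803) = 4.252494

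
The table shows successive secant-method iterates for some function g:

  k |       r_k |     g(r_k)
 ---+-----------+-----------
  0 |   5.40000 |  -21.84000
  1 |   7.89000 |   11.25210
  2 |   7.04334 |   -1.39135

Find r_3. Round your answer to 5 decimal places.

r_3 = 7.04334 − (-1.39135)·(7.04334 − 7.89000) / (-1.39135 − 11.25210)
   = 7.04334 − (1.1780004)/(-12.6434500) = 7.1365108

7.13651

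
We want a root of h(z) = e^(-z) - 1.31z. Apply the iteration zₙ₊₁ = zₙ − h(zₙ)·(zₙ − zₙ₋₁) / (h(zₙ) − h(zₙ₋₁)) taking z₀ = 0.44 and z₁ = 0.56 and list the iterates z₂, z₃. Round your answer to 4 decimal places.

h(0.44) = 0.067636, h(0.56) = -0.162391
z₂ = 0.560000 − (-0.162391)·(0.560000 − 0.440000) / (-0.162391 − 0.067636) = 0.560000 − (-0.019487)/(-0.230027) = 0.475284
h(0.475284) = -0.000914
z₃ = 0.475284 − (-0.000914)·(0.475284 − 0.560000) / (-0.000914 − (-0.162391)) = 0.475284 − (0.000077)/(0.161477) = 0.474805

0.4753, 0.4748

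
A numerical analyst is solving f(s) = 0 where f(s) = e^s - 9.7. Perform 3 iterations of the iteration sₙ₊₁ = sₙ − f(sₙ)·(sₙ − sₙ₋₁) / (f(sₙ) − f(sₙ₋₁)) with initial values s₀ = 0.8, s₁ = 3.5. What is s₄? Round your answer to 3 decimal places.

2.493

f(0.8) = -7.47446, f(3.5) = 23.41545
s₂ = 3.50000 − 23.41545·(3.50000 − 0.80000) / (23.41545 − (-7.47446)) = 3.50000 − (63.22172)/(30.88991) = 1.45332
f(1.45332) = -5.42270
s₃ = 1.45332 − (-5.42270)·(1.45332 − 3.50000) / (-5.42270 − 23.41545) = 1.45332 − (11.09853)/(-28.83815) = 1.83818
f(1.83818) = -3.41493
s₄ = 1.83818 − (-3.41493)·(1.83818 − 1.45332) / (-3.41493 − (-5.42270)) = 1.83818 − (-1.31426)/(2.00777) = 2.49276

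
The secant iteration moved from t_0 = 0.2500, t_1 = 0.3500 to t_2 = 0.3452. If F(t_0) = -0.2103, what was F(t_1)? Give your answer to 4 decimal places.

The secant line through (0.2500, -0.2103) and (0.3500, F(t_1)) crosses zero at t_2 = 0.3452.
So (0.2500, -0.2103), (0.3500, F(t_1)), (0.3452, 0) are collinear:
F(t_1) = -0.2103 · (0.3500 − 0.3452) / (0.2500 − 0.3452) = -0.2103 · (0.004800)/(-0.095200) = 0.010603

0.0106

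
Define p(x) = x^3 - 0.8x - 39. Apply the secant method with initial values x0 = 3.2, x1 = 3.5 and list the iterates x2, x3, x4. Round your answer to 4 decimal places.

3.4673, 3.4698, 3.4698

p(3.2) = -8.792000, p(3.5) = 1.075000
x2 = 3.500000 − 1.075000·(3.500000 − 3.200000) / (1.075000 − (-8.792000)) = 3.500000 − (0.322500)/(9.867000) = 3.467315
p(3.467315) = -0.088833
x3 = 3.467315 − (-0.088833)·(3.467315 − 3.500000) / (-0.088833 − 1.075000) = 3.467315 − (0.002903)/(-1.163833) = 3.469810
p(3.469810) = -0.000786
x4 = 3.469810 − (-0.000786)·(3.469810 − 3.467315) / (-0.000786 − (-0.088833)) = 3.469810 − (-0.000002)/(0.088047) = 3.469832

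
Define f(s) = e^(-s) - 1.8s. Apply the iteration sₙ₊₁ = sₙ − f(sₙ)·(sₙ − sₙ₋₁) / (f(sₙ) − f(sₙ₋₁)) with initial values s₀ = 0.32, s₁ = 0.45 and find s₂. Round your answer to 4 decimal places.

0.3805

f(0.32) = 0.150149, f(0.45) = -0.172372
s₂ = 0.450000 − (-0.172372)·(0.450000 − 0.320000) / (-0.172372 − 0.150149) = 0.450000 − (-0.022408)/(-0.322521) = 0.380521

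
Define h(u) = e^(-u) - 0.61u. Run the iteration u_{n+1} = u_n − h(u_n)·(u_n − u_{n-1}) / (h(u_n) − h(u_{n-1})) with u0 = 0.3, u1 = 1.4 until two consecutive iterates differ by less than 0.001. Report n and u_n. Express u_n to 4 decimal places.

n = 5, u_n = 0.7638

h(0.3) = 0.557818, h(1.4) = -0.607403
u2 = 1.400000 − (-0.607403)·(1.100000)/(-1.165221) = 0.826595;  |Δ| = 0.573405
h(0.826595) = -0.066687
u3 = 0.826595 − (-0.066687)·(-0.573405)/(0.540716) = 0.755877;  |Δ| = 0.070718
h(0.755877) = 0.008513
u4 = 0.755877 − 0.008513·(-0.070718)/(0.075200) = 0.763883;  |Δ| = 0.008006
h(0.763883) = -0.000115
u5 = 0.763883 − (-0.000115)·(0.008006)/(-0.008628) = 0.763777;  |Δ| = 0.000107
|u5 − u4| = 0.000107 < 0.001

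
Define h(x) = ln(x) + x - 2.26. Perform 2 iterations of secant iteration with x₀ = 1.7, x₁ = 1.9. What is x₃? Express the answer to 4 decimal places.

1.7185

h(1.7) = -0.029372, h(1.9) = 0.281854
x₂ = 1.900000 − 0.281854·(1.900000 − 1.700000) / (0.281854 − (-0.029372)) = 1.900000 − (0.056371)/(0.311226) = 1.718875
h(1.718875) = 0.000545
x₃ = 1.718875 − 0.000545·(1.718875 − 1.900000) / (0.000545 − 0.281854) = 1.718875 − (-0.000099)/(-0.281309) = 1.718524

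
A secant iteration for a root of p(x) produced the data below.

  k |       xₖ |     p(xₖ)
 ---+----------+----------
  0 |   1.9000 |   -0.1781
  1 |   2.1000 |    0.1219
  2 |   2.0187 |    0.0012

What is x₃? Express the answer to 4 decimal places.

x₃ = 2.0187 − 0.0012·(2.0187 − 2.1000) / (0.0012 − 0.1219)
   = 2.0187 − (-0.000098)/(-0.120700) = 2.017892

2.0179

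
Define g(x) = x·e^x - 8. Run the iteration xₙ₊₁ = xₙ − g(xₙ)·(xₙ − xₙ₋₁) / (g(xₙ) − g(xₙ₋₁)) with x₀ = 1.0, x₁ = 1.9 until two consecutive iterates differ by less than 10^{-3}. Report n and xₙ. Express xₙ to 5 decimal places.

n = 6, xₙ = 1.60581

g(1.0) = -5.2817182, g(1.9) = 4.7031994
x₂ = 1.9000000 − 4.7031994·(0.9000000)/(9.9849176) = 1.4760727;  |Δ| = 0.4239273
g(1.4760727) = -1.5411090
x₃ = 1.4760727 − (-1.5411090)·(-0.4239273)/(-6.2443085) = 1.5806989;  |Δ| = 0.1046262
g(1.5806989) = -0.3204118
x₄ = 1.5806989 − (-0.3204118)·(0.1046262)/(1.2206973) = 1.6081614;  |Δ| = 0.0274626
g(1.6081614) = 0.0305496
x₅ = 1.6081614 − 0.0305496·(0.0274626)/(0.3509613) = 1.6057709;  |Δ| = 0.0023905
g(1.6057709) = -0.0005331
x₆ = 1.6057709 − (-0.0005331)·(-0.0023905)/(-0.0310827) = 1.6058119;  |Δ| = 0.0000410
|x₆ − x₅| = 0.0000410 < 10^{-3}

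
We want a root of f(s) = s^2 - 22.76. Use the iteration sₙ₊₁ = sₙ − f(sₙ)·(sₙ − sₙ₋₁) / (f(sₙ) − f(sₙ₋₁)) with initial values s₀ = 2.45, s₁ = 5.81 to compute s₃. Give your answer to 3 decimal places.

f(2.45) = -16.75750, f(5.81) = 10.99610
s₂ = 5.81000 − 10.99610·(5.81000 − 2.45000) / (10.99610 − (-16.75750)) = 5.81000 − (36.94690)/(27.75360) = 4.47875
f(4.47875) = -2.70077
s₃ = 4.47875 − (-2.70077)·(4.47875 − 5.81000) / (-2.70077 − 10.99610) = 4.47875 − (3.59539)/(-13.69687) = 4.74125

4.741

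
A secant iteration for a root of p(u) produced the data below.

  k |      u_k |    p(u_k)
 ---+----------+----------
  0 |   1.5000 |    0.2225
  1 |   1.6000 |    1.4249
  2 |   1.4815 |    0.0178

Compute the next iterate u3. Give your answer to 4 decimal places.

1.4800

u3 = 1.4815 − 0.0178·(1.4815 − 1.6000) / (0.0178 − 1.4249)
   = 1.4815 − (-0.002109)/(-1.407100) = 1.480001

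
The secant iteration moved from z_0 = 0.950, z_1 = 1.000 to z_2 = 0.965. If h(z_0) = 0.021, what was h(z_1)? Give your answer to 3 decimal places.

-0.049

The secant line through (0.950, 0.021) and (1.000, h(z_1)) crosses zero at z_2 = 0.965.
So (0.950, 0.021), (1.000, h(z_1)), (0.965, 0) are collinear:
h(z_1) = 0.021 · (1.000 − 0.965) / (0.950 − 0.965) = 0.021 · (0.03500)/(-0.01500) = -0.04900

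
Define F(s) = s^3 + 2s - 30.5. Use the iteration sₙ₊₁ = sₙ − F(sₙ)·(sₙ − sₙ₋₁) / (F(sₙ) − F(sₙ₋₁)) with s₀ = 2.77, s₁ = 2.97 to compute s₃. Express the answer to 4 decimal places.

2.9113

F(2.77) = -3.706067, F(2.97) = 1.638073
s₂ = 2.970000 − 1.638073·(2.970000 − 2.770000) / (1.638073 − (-3.706067)) = 2.970000 − (0.327615)/(5.344140) = 2.908696
F(2.908696) = -0.073536
s₃ = 2.908696 − (-0.073536)·(2.908696 − 2.970000) / (-0.073536 − 1.638073) = 2.908696 − (0.004508)/(-1.711609) = 2.911330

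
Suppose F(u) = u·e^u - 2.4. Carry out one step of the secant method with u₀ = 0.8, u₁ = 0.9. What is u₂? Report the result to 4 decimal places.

F(0.8) = -0.619567, F(0.9) = -0.186357
u₂ = 0.900000 − (-0.186357)·(0.900000 − 0.800000) / (-0.186357 − (-0.619567)) = 0.900000 − (-0.018636)/(0.433210) = 0.943018

0.9430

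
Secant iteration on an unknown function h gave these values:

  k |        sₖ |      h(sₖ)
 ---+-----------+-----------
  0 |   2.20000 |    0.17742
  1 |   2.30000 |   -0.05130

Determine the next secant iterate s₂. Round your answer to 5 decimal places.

2.27757

s₂ = 2.30000 − (-0.05130)·(2.30000 − 2.20000) / (-0.05130 − 0.17742)
   = 2.30000 − (-0.0051300)/(-0.2287200) = 2.2775708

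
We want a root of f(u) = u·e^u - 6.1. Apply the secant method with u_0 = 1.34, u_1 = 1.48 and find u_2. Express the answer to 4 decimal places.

f(1.34) = -0.982482, f(1.48) = 0.401560
u_2 = 1.480000 − 0.401560·(1.480000 − 1.340000) / (0.401560 − (-0.982482)) = 1.480000 − (0.056218)/(1.384041) = 1.439381

1.4394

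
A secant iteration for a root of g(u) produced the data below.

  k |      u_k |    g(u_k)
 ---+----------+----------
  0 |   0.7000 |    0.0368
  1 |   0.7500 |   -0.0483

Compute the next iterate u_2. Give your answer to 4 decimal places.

u_2 = 0.7500 − (-0.0483)·(0.7500 − 0.7000) / (-0.0483 − 0.0368)
   = 0.7500 − (-0.002415)/(-0.085100) = 0.721622

0.7216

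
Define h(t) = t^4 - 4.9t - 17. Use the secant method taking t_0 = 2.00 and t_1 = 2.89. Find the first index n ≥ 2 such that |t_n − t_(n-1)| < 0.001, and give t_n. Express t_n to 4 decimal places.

h(2.00) = -10.800000, h(2.89) = 38.596574
t_2 = 2.890000 − 38.596574·(0.890000)/(49.396574) = 2.194588;  |Δ| = 0.695412
h(2.194588) = -4.557525
t_3 = 2.194588 − (-4.557525)·(-0.695412)/(-43.154100) = 2.268031;  |Δ| = 0.073443
h(2.268031) = -1.652974
t_4 = 2.268031 − (-1.652974)·(0.073443)/(2.904551) = 2.309827;  |Δ| = 0.041796
h(2.309827) = 0.147293
t_5 = 2.309827 − 0.147293·(0.041796)/(1.800267) = 2.306408;  |Δ| = 0.003420
h(2.306408) = -0.004146
t_6 = 2.306408 − (-0.004146)·(-0.003420)/(-0.151440) = 2.306501;  |Δ| = 0.000094
|t_6 − t_5| = 0.000094 < 0.001

n = 6, t_n = 2.3065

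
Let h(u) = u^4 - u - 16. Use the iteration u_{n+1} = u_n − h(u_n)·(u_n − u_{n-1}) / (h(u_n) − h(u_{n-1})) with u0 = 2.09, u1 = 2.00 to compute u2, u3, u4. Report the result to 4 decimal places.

h(2.09) = 0.990298, h(2.00) = -2.000000
u2 = 2.000000 − (-2.000000)·(2.000000 − 2.090000) / (-2.000000 − 0.990298) = 2.000000 − (0.180000)/(-2.990298) = 2.060195
h(2.060195) = -0.045245
u3 = 2.060195 − (-0.045245)·(2.060195 − 2.000000) / (-0.045245 − (-2.000000)) = 2.060195 − (-0.002724)/(1.954755) = 2.061588
h(2.061588) = 0.002144
u4 = 2.061588 − 0.002144·(2.061588 − 2.060195) / (0.002144 − (-0.045245)) = 2.061588 − (0.000003)/(0.047389) = 2.061525

2.0602, 2.0616, 2.0615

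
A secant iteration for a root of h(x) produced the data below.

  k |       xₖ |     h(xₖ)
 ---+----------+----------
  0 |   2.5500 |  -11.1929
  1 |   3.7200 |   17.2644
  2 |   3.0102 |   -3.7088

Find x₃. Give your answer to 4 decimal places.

x₃ = 3.0102 − (-3.7088)·(3.0102 − 3.7200) / (-3.7088 − 17.2644)
   = 3.0102 − (2.632506)/(-20.973200) = 3.135718

3.1357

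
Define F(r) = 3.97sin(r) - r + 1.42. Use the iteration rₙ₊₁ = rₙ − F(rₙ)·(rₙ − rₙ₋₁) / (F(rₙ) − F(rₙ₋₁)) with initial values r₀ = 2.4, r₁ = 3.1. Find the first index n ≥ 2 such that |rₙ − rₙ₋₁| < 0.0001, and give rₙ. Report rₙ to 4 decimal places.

n = 5, rₙ = 2.7894

F(2.4) = 1.701589, F(3.1) = -1.514925
r₂ = 3.100000 − (-1.514925)·(0.700000)/(-3.216514) = 2.770312;  |Δ| = 0.329688
F(2.770312) = 0.090042
r₃ = 2.770312 − 0.090042·(-0.329688)/(1.604967) = 2.788808;  |Δ| = 0.018496
F(2.788808) = 0.002877
r₄ = 2.788808 − 0.002877·(0.018496)/(-0.087166) = 2.789418;  |Δ| = 0.000610
F(2.789418) = -0.000008
r₅ = 2.789418 − (-0.000008)·(0.000610)/(-0.002885) = 2.789417;  |Δ| = 0.000002
|r₅ − r₄| = 0.000002 < 0.0001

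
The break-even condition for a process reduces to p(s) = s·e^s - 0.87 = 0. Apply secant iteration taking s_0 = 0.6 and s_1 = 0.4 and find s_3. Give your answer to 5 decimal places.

0.51901

p(0.6) = 0.2232713, p(0.4) = -0.2732701
s_2 = 0.4000000 − (-0.2732701)·(0.4000000 − 0.6000000) / (-0.2732701 − 0.2232713) = 0.4000000 − (0.0546540)/(-0.4965414) = 0.5100694
p(0.5100694) = -0.0205269
s_3 = 0.5100694 − (-0.0205269)·(0.5100694 − 0.4000000) / (-0.0205269 − (-0.2732701)) = 0.5100694 − (-0.0022594)/(0.2527432) = 0.5190089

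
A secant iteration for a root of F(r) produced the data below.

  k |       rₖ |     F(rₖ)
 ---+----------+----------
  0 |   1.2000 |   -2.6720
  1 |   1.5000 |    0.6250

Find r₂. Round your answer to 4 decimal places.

r₂ = 1.5000 − 0.6250·(1.5000 − 1.2000) / (0.6250 − (-2.6720))
   = 1.5000 − (0.187500)/(3.297000) = 1.443130

1.4431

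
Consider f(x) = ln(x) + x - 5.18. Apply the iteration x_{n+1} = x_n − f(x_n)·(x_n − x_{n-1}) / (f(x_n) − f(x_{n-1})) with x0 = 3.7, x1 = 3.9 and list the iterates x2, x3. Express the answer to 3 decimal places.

f(3.7) = -0.17167, f(3.9) = 0.08098
x2 = 3.90000 − 0.08098·(3.90000 − 3.70000) / (0.08098 − (-0.17167)) = 3.90000 − (0.01620)/(0.25264) = 3.83590
f(3.83590) = 0.00030
x3 = 3.83590 − 0.00030·(3.83590 − 3.90000) / (0.00030 − 0.08098) = 3.83590 − (-0.00002)/(-0.08068) = 3.83566

3.836, 3.836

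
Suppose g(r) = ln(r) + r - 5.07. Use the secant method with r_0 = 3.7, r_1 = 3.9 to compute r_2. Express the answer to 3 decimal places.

g(3.7) = -0.06167, g(3.9) = 0.19098
r_2 = 3.90000 − 0.19098·(3.90000 − 3.70000) / (0.19098 − (-0.06167)) = 3.90000 − (0.03820)/(0.25264) = 3.74882

3.749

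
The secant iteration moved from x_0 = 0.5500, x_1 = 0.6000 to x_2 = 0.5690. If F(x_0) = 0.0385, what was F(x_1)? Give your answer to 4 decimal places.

-0.0628

The secant line through (0.5500, 0.0385) and (0.6000, F(x_1)) crosses zero at x_2 = 0.5690.
So (0.5500, 0.0385), (0.6000, F(x_1)), (0.5690, 0) are collinear:
F(x_1) = 0.0385 · (0.6000 − 0.5690) / (0.5500 − 0.5690) = 0.0385 · (0.031000)/(-0.019000) = -0.062816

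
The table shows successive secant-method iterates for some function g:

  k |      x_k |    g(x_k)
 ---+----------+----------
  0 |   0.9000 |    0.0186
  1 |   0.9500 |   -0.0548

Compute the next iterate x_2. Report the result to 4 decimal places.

0.9127

x_2 = 0.9500 − (-0.0548)·(0.9500 − 0.9000) / (-0.0548 − 0.0186)
   = 0.9500 − (-0.002740)/(-0.073400) = 0.912670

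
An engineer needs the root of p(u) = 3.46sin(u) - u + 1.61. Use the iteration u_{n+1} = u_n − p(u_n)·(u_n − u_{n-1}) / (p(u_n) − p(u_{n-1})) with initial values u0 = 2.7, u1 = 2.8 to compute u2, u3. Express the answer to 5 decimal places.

2.79263, 2.79273

p(2.7) = 0.3887344, p(2.8) = -0.0309410
u2 = 2.8000000 − (-0.0309410)·(2.8000000 − 2.7000000) / (-0.0309410 − 0.3887344) = 2.8000000 − (-0.0030941)/(-0.4196754) = 2.7926274
p(2.7926274) = 0.0004352
u3 = 2.7926274 − 0.0004352·(2.7926274 − 2.8000000) / (0.0004352 − (-0.0309410)) = 2.7926274 − (-0.0000032)/(0.0313762) = 2.7927297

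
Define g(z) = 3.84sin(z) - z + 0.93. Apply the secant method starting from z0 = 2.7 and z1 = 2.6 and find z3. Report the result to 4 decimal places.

g(2.7) = -0.128861, g(2.6) = 0.309525
z2 = 2.600000 − 0.309525·(2.600000 − 2.700000) / (0.309525 − (-0.128861)) = 2.600000 − (-0.030953)/(0.438387) = 2.670606
g(2.670606) = 0.001856
z3 = 2.670606 − 0.001856·(2.670606 − 2.600000) / (0.001856 − 0.309525) = 2.670606 − (0.000131)/(-0.307669) = 2.671032

2.6710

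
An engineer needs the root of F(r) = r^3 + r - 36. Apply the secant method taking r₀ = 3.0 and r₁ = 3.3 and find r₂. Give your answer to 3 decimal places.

3.195

F(3.0) = -6.00000, F(3.3) = 3.23700
r₂ = 3.30000 − 3.23700·(3.30000 − 3.00000) / (3.23700 − (-6.00000)) = 3.30000 − (0.97110)/(9.23700) = 3.19487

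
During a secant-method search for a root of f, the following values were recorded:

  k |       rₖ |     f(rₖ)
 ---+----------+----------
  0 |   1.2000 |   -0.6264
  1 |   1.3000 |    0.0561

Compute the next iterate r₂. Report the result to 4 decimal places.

r₂ = 1.3000 − 0.0561·(1.3000 − 1.2000) / (0.0561 − (-0.6264))
   = 1.3000 − (0.005610)/(0.682500) = 1.291780

1.2918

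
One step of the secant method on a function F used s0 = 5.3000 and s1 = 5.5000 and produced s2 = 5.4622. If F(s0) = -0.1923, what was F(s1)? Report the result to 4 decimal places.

0.0448

The secant line through (5.3000, -0.1923) and (5.5000, F(s1)) crosses zero at s2 = 5.4622.
So (5.3000, -0.1923), (5.5000, F(s1)), (5.4622, 0) are collinear:
F(s1) = -0.1923 · (5.5000 − 5.4622) / (5.3000 − 5.4622) = -0.1923 · (0.037800)/(-0.162200) = 0.044815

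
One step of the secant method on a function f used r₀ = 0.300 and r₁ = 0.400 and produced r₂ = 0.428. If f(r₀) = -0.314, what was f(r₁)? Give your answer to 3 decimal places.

-0.069

The secant line through (0.300, -0.314) and (0.400, f(r₁)) crosses zero at r₂ = 0.428.
So (0.300, -0.314), (0.400, f(r₁)), (0.428, 0) are collinear:
f(r₁) = -0.314 · (0.400 − 0.428) / (0.300 − 0.428) = -0.314 · (-0.02800)/(-0.12800) = -0.06869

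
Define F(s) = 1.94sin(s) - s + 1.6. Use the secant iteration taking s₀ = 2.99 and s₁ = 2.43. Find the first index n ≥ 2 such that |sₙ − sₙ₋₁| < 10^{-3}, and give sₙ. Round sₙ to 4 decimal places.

F(2.99) = -1.097035, F(2.43) = 0.436899
s₂ = 2.430000 − 0.436899·(-0.560000)/(1.533934) = 2.589501;  |Δ| = 0.159501
F(2.589501) = 0.027970
s₃ = 2.589501 − 0.027970·(0.159501)/(-0.408929) = 2.600410;  |Δ| = 0.010910
F(2.600410) = -0.001020
s₄ = 2.600410 − (-0.001020)·(0.010910)/(-0.028990) = 2.600027;  |Δ| = 0.000384
|s₄ − s₃| = 0.000384 < 10^{-3}

n = 4, sₙ = 2.6000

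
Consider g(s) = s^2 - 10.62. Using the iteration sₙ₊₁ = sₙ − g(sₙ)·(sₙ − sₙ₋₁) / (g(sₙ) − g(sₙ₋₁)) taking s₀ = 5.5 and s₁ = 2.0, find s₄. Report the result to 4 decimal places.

3.2530

g(5.5) = 19.630000, g(2.0) = -6.620000
s₂ = 2.000000 − (-6.620000)·(2.000000 − 5.500000) / (-6.620000 − 19.630000) = 2.000000 − (23.170000)/(-26.250000) = 2.882667
g(2.882667) = -2.310233
s₃ = 2.882667 − (-2.310233)·(2.882667 − 2.000000) / (-2.310233 − (-6.620000)) = 2.882667 − (-2.039166)/(4.309767) = 3.355816
g(3.355816) = 0.641504
s₄ = 3.355816 − 0.641504·(3.355816 − 2.882667) / (0.641504 − (-2.310233)) = 3.355816 − (0.303528)/(2.951737) = 3.252986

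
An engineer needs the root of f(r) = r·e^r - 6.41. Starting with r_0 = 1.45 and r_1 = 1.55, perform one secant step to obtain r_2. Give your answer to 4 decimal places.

f(1.45) = -0.228484, f(1.55) = 0.892779
r_2 = 1.550000 − 0.892779·(1.550000 − 1.450000) / (0.892779 − (-0.228484)) = 1.550000 − (0.089278)/(1.121263) = 1.470377

1.4704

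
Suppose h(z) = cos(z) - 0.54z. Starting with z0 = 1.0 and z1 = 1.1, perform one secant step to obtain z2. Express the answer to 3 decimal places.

h(1.0) = 0.00030, h(1.1) = -0.14040
z2 = 1.10000 − (-0.14040)·(1.10000 − 1.00000) / (-0.14040 − 0.00030) = 1.10000 − (-0.01404)/(-0.14071) = 1.00021

1.000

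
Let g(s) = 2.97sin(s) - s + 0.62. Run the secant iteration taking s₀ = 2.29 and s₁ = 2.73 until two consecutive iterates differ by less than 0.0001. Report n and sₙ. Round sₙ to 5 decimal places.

n = 5, sₙ = 2.46941

g(2.29) = 0.5644218, g(2.73) = -0.9217937
s₂ = 2.7300000 − (-0.9217937)·(0.4400000)/(-1.4862155) = 2.4570993;  |Δ| = 0.2729007
g(2.4570993) = 0.0407739
s₃ = 2.4570993 − 0.0407739·(-0.2729007)/(0.9625676) = 2.4686593;  |Δ| = 0.0115599
g(2.4686593) = 0.0024899
s₄ = 2.4686593 − 0.0024899·(0.0115599)/(-0.0382840) = 2.4694111;  |Δ| = 0.0007518
g(2.4694111) = -0.0000086
s₅ = 2.4694111 − (-0.0000086)·(0.0007518)/(-0.0024985) = 2.4694085;  |Δ| = 0.0000026
|s₅ − s₄| = 0.0000026 < 0.0001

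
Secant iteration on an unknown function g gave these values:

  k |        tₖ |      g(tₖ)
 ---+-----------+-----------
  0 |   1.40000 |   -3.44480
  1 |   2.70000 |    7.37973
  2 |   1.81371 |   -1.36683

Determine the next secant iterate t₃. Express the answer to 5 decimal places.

t₃ = 1.81371 − (-1.36683)·(1.81371 − 2.70000) / (-1.36683 − 7.37973)
   = 1.81371 − (1.2114078)/(-8.7465600) = 1.9522111

1.95221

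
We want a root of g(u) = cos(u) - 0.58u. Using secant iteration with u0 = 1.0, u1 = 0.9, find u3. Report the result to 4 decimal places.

g(1.0) = -0.039698, g(0.9) = 0.099610
u2 = 0.900000 − 0.099610·(0.900000 − 1.000000) / (0.099610 − (-0.039698)) = 0.900000 − (-0.009961)/(0.139308) = 0.971504
g(0.971504) = 0.000587
u3 = 0.971504 − 0.000587·(0.971504 − 0.900000) / (0.000587 − 0.099610) = 0.971504 − (0.000042)/(-0.099023) = 0.971927

0.9719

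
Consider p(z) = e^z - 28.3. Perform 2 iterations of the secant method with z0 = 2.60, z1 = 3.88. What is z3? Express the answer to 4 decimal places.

p(2.60) = -14.836262, p(3.88) = 20.124215
z2 = 3.880000 − 20.124215·(3.880000 − 2.600000) / (20.124215 − (-14.836262)) = 3.880000 − (25.758995)/(34.960477) = 3.143197
p(3.143197) = -5.122159
z3 = 3.143197 − (-5.122159)·(3.143197 − 3.880000) / (-5.122159 − 20.124215) = 3.143197 − (3.774024)/(-25.246374) = 3.292684

3.2927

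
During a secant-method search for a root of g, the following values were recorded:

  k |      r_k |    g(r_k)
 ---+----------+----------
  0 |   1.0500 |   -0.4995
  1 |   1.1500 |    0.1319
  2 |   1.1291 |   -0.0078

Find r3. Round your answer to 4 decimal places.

1.1303

r3 = 1.1291 − (-0.0078)·(1.1291 − 1.1500) / (-0.0078 − 0.1319)
   = 1.1291 − (0.000163)/(-0.139700) = 1.130267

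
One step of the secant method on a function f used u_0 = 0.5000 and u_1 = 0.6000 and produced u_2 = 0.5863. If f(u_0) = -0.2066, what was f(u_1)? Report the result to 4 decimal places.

The secant line through (0.5000, -0.2066) and (0.6000, f(u_1)) crosses zero at u_2 = 0.5863.
So (0.5000, -0.2066), (0.6000, f(u_1)), (0.5863, 0) are collinear:
f(u_1) = -0.2066 · (0.6000 − 0.5863) / (0.5000 − 0.5863) = -0.2066 · (0.013700)/(-0.086300) = 0.032797

0.0328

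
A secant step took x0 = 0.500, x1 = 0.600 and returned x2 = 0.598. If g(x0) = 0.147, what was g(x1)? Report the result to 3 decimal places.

-0.003

The secant line through (0.500, 0.147) and (0.600, g(x1)) crosses zero at x2 = 0.598.
So (0.500, 0.147), (0.600, g(x1)), (0.598, 0) are collinear:
g(x1) = 0.147 · (0.600 − 0.598) / (0.500 − 0.598) = 0.147 · (0.00200)/(-0.09800) = -0.00300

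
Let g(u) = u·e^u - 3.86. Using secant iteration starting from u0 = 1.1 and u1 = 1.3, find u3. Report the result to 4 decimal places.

1.1822

g(1.1) = -0.555417, g(1.3) = 0.910086
u2 = 1.300000 − 0.910086·(1.300000 − 1.100000) / (0.910086 − (-0.555417)) = 1.300000 − (0.182017)/(1.465503) = 1.175799
g(1.175799) = -0.049552
u3 = 1.175799 − (-0.049552)·(1.175799 − 1.300000) / (-0.049552 − 0.910086) = 1.175799 − (0.006154)/(-0.959638) = 1.182212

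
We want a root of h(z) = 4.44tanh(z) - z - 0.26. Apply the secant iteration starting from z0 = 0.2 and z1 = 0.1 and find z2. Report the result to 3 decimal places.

0.075

h(0.2) = 0.41635, h(0.1) = 0.08253
z2 = 0.10000 − 0.08253·(0.10000 − 0.20000) / (0.08253 − 0.41635) = 0.10000 − (-0.00825)/(-0.33382) = 0.07528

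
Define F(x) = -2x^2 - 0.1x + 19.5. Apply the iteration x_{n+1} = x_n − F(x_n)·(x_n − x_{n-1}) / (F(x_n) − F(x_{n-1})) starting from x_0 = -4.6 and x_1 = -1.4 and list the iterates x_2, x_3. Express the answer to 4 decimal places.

F(-4.6) = -22.360000, F(-1.4) = 15.720000
x_2 = -1.400000 − 15.720000·(-1.400000 − (-4.600000)) / (15.720000 − (-22.360000)) = -1.400000 − (50.304000)/(38.080000) = -2.721008
F(-2.721008) = 4.964327
x_3 = -2.721008 − 4.964327·(-2.721008 − (-1.400000)) / (4.964327 − 15.720000) = -2.721008 − (-6.557918)/(-10.755673) = -3.330726

-2.7210, -3.3307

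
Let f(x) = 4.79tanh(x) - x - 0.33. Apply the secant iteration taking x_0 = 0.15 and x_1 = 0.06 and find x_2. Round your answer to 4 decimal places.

f(0.15) = 0.233159, f(0.06) = -0.102944
x_2 = 0.060000 − (-0.102944)·(0.060000 − 0.150000) / (-0.102944 − 0.233159) = 0.060000 − (0.009265)/(-0.336104) = 0.087566

0.0876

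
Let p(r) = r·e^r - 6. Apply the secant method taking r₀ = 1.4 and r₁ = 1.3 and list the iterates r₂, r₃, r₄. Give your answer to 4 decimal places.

p(1.4) = -0.322720, p(1.3) = -1.229914
r₂ = 1.300000 − (-1.229914)·(1.300000 − 1.400000) / (-1.229914 − (-0.322720)) = 1.300000 − (0.122991)/(-0.907194) = 1.435573
p(1.435573) = 0.032357
r₃ = 1.435573 − 0.032357·(1.435573 − 1.300000) / (0.032357 − (-1.229914)) = 1.435573 − (0.004387)/(1.262271) = 1.432098
p(1.432098) = -0.003123
r₄ = 1.432098 − (-0.003123)·(1.432098 − 1.435573) / (-0.003123 − 0.032357) = 1.432098 − (0.000011)/(-0.035480) = 1.432404

1.4356, 1.4321, 1.4324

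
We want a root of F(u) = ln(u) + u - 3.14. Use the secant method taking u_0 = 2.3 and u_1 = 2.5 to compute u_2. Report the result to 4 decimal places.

2.3050

F(2.3) = -0.007091, F(2.5) = 0.276291
u_2 = 2.500000 − 0.276291·(2.500000 − 2.300000) / (0.276291 − (-0.007091)) = 2.500000 − (0.055258)/(0.283382) = 2.305004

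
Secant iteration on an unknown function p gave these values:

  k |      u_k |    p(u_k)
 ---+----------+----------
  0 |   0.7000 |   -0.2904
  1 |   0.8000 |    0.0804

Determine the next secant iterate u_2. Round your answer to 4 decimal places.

u_2 = 0.8000 − 0.0804·(0.8000 − 0.7000) / (0.0804 − (-0.2904))
   = 0.8000 − (0.008040)/(0.370800) = 0.778317

0.7783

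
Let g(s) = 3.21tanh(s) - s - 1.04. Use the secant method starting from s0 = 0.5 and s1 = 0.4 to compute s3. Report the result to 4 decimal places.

0.5379

g(0.5) = -0.056604, g(0.4) = -0.220364
s2 = 0.400000 − (-0.220364)·(0.400000 − 0.500000) / (-0.220364 − (-0.056604)) = 0.400000 − (0.022036)/(-0.163760) = 0.534565
g(0.534565) = -0.005315
s3 = 0.534565 − (-0.005315)·(0.534565 − 0.400000) / (-0.005315 − (-0.220364)) = 0.534565 − (-0.000715)/(0.215049) = 0.537891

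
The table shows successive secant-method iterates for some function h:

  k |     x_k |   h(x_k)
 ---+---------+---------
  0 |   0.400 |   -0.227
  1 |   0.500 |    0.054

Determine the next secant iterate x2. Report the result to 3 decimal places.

x2 = 0.500 − 0.054·(0.500 − 0.400) / (0.054 − (-0.227))
   = 0.500 − (0.00540)/(0.28100) = 0.48078

0.481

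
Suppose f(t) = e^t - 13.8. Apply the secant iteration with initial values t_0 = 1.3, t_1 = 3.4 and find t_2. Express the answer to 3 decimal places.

f(1.3) = -10.13070, f(3.4) = 16.16410
t_2 = 3.40000 − 16.16410·(3.40000 − 1.30000) / (16.16410 − (-10.13070)) = 3.40000 − (33.94461)/(26.29480) = 2.10908

2.109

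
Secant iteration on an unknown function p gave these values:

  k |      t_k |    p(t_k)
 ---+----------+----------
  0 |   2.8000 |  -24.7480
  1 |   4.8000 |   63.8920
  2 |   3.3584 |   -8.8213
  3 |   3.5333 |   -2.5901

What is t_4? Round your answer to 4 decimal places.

t_4 = 3.5333 − (-2.5901)·(3.5333 − 3.3584) / (-2.5901 − (-8.8213))
   = 3.5333 − (-0.453008)/(6.231200) = 3.606000

3.6060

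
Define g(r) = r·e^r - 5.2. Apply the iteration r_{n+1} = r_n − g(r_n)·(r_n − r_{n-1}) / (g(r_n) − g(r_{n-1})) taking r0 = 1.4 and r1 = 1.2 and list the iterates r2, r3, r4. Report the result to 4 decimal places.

1.3436, 1.3498, 1.3492

g(1.4) = 0.477280, g(1.2) = -1.215860
r2 = 1.200000 − (-1.215860)·(1.200000 − 1.400000) / (-1.215860 − 0.477280) = 1.200000 − (0.243172)/(-1.693140) = 1.343622
g(1.343622) = -0.050031
r3 = 1.343622 − (-0.050031)·(1.343622 − 1.200000) / (-0.050031 − (-1.215860)) = 1.343622 − (-0.007185)/(1.165829) = 1.349785
g(1.349785) = 0.005579
r4 = 1.349785 − 0.005579·(1.349785 − 1.343622) / (0.005579 − (-0.050031)) = 1.349785 − (0.000034)/(0.055609) = 1.349167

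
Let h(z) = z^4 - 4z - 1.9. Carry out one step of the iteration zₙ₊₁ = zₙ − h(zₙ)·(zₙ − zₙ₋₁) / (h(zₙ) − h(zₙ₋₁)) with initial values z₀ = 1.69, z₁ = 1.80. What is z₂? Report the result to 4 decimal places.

h(1.69) = -0.502693, h(1.80) = 1.397600
z₂ = 1.800000 − 1.397600·(1.800000 − 1.690000) / (1.397600 − (-0.502693)) = 1.800000 − (0.153736)/(1.900293) = 1.719099

1.7191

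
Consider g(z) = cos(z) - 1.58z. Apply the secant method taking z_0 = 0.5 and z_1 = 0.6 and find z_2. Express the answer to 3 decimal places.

0.542

g(0.5) = 0.08758, g(0.6) = -0.12266
z_2 = 0.60000 − (-0.12266)·(0.60000 − 0.50000) / (-0.12266 − 0.08758) = 0.60000 − (-0.01227)/(-0.21025) = 0.54166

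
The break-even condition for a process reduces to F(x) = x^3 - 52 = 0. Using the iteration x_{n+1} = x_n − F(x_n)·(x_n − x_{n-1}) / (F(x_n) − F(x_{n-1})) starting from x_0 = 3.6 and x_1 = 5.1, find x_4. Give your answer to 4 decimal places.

3.7326

F(3.6) = -5.344000, F(5.1) = 80.651000
x_2 = 5.100000 − 80.651000·(5.100000 − 3.600000) / (80.651000 − (-5.344000)) = 5.100000 − (120.976500)/(85.995000) = 3.693215
F(3.693215) = -1.625161
x_3 = 3.693215 − (-1.625161)·(3.693215 − 5.100000) / (-1.625161 − 80.651000) = 3.693215 − (2.286252)/(-82.276161) = 3.721002
F(3.721002) = -0.479532
x_4 = 3.721002 − (-0.479532)·(3.721002 − 3.693215) / (-0.479532 − (-1.625161)) = 3.721002 − (-0.013325)/(1.145629) = 3.732633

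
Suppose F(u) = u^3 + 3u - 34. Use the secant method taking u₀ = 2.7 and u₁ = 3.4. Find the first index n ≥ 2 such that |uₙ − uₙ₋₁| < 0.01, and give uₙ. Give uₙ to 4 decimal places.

n = 4, uₙ = 2.9320

F(2.7) = -6.217000, F(3.4) = 15.504000
u₂ = 3.400000 − 15.504000·(0.700000)/(21.721000) = 2.900354;  |Δ| = 0.499646
F(2.900354) = -0.900991
u₃ = 2.900354 − (-0.900991)·(-0.499646)/(-16.404991) = 2.927796;  |Δ| = 0.027441
F(2.927796) = -0.119578
u₄ = 2.927796 − (-0.119578)·(0.027441)/(0.781414) = 2.931995;  |Δ| = 0.004199
|u₄ − u₃| = 0.004199 < 0.01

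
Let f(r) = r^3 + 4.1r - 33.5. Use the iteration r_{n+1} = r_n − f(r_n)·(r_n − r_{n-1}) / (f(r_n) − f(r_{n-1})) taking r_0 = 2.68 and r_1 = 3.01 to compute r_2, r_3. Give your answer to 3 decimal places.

f(2.68) = -3.26317, f(3.01) = 6.11190
r_2 = 3.01000 − 6.11190·(3.01000 − 2.68000) / (6.11190 − (-3.26317)) = 3.01000 − (2.01693)/(9.37507) = 2.79486
f(2.79486) = -0.20967
r_3 = 2.79486 − (-0.20967)·(2.79486 − 3.01000) / (-0.20967 − 6.11190) = 2.79486 − (0.04511)/(-6.32157) = 2.80200

2.795, 2.802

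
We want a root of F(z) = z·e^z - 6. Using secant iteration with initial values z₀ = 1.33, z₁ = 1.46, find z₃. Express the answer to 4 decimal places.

F(1.33) = -0.971212, F(1.46) = 0.286701
z₂ = 1.460000 − 0.286701·(1.460000 − 1.330000) / (0.286701 − (-0.971212)) = 1.460000 − (0.037271)/(1.257913) = 1.430371
F(1.430371) = -0.020695
z₃ = 1.430371 − (-0.020695)·(1.430371 − 1.460000) / (-0.020695 − 0.286701) = 1.430371 − (0.000613)/(-0.307396) = 1.432365

1.4324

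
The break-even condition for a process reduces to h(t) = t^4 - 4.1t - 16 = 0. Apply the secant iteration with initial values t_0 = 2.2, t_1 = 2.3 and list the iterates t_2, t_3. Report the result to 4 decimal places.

h(2.2) = -1.594400, h(2.3) = 2.554100
t_2 = 2.300000 − 2.554100·(2.300000 − 2.200000) / (2.554100 − (-1.594400)) = 2.300000 − (0.255410)/(4.148500) = 2.238433
h(2.238433) = -0.071633
t_3 = 2.238433 − (-0.071633)·(2.238433 − 2.300000) / (-0.071633 − 2.554100) = 2.238433 − (0.004410)/(-2.625733) = 2.240113

2.2384, 2.2401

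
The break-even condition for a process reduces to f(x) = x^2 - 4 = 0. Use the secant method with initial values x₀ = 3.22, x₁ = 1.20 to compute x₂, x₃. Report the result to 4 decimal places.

1.7792, 2.0593

f(3.22) = 6.368400, f(1.20) = -2.560000
x₂ = 1.200000 − (-2.560000)·(1.200000 − 3.220000) / (-2.560000 − 6.368400) = 1.200000 − (5.171200)/(-8.928400) = 1.779186
f(1.779186) = -0.834499
x₃ = 1.779186 − (-0.834499)·(1.779186 − 1.200000) / (-0.834499 − (-2.560000)) = 1.779186 − (-0.483330)/(1.725501) = 2.059295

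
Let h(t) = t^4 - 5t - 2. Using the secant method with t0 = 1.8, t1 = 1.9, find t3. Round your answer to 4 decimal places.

h(1.8) = -0.502400, h(1.9) = 1.532100
t2 = 1.900000 − 1.532100·(1.900000 − 1.800000) / (1.532100 − (-0.502400)) = 1.900000 − (0.153210)/(2.034500) = 1.824694
h(1.824694) = -0.037845
t3 = 1.824694 − (-0.037845)·(1.824694 − 1.900000) / (-0.037845 − 1.532100) = 1.824694 − (0.002850)/(-1.569945) = 1.826509

1.8265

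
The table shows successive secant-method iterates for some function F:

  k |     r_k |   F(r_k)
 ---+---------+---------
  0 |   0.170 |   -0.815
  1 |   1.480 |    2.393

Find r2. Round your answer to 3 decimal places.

r2 = 1.480 − 2.393·(1.480 − 0.170) / (2.393 − (-0.815))
   = 1.480 − (3.13483)/(3.20800) = 0.50281

0.503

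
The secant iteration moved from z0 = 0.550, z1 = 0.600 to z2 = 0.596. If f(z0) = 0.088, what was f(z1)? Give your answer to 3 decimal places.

-0.008

The secant line through (0.550, 0.088) and (0.600, f(z1)) crosses zero at z2 = 0.596.
So (0.550, 0.088), (0.600, f(z1)), (0.596, 0) are collinear:
f(z1) = 0.088 · (0.600 − 0.596) / (0.550 − 0.596) = 0.088 · (0.00400)/(-0.04600) = -0.00765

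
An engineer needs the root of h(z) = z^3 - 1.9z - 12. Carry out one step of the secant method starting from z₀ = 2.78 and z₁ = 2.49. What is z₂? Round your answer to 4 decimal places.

h(2.78) = 4.202952, h(2.49) = -1.292751
z₂ = 2.490000 − (-1.292751)·(2.490000 − 2.780000) / (-1.292751 − 4.202952) = 2.490000 − (0.374898)/(-5.495703) = 2.558217

2.5582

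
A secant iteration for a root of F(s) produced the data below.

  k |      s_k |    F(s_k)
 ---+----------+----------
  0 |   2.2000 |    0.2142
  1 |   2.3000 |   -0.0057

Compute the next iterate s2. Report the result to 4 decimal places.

s2 = 2.3000 − (-0.0057)·(2.3000 − 2.2000) / (-0.0057 − 0.2142)
   = 2.3000 − (-0.000570)/(-0.219900) = 2.297408

2.2974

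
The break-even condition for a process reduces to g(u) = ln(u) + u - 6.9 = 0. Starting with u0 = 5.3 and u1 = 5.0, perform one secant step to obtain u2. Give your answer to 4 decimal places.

5.2433

g(5.3) = 0.067707, g(5.0) = -0.290562
u2 = 5.000000 − (-0.290562)·(5.000000 − 5.300000) / (-0.290562 − 0.067707) = 5.000000 − (0.087169)/(-0.358269) = 5.243305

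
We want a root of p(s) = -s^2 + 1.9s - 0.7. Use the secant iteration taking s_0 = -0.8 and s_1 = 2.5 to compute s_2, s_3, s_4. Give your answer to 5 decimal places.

p(-0.8) = -2.8600000, p(2.5) = -2.2000000
s_2 = 2.5000000 − (-2.2000000)·(2.5000000 − (-0.8000000)) / (-2.2000000 − (-2.8600000)) = 2.5000000 − (-7.2600000)/(0.6600000) = 13.5000000
p(13.5000000) = -157.3000000
s_3 = 13.5000000 − (-157.3000000)·(13.5000000 − 2.5000000) / (-157.3000000 − (-2.2000000)) = 13.5000000 − (-1730.3000000)/(-155.1000000) = 2.3439716
p(2.3439716) = -1.7406569
s_4 = 2.3439716 − (-1.7406569)·(2.3439716 − 13.5000000) / (-1.7406569 − (-157.3000000)) = 2.3439716 − (19.4188179)/(155.5593431) = 2.2191394

13.50000, 2.34397, 2.21914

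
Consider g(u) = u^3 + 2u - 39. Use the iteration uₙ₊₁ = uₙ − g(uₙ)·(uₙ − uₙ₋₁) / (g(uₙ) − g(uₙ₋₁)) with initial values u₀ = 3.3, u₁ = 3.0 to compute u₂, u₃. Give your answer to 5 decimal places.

g(3.3) = 3.5370000, g(3.0) = -6.0000000
u₂ = 3.0000000 − (-6.0000000)·(3.0000000 − 3.3000000) / (-6.0000000 − 3.5370000) = 3.0000000 − (1.8000000)/(-9.5370000) = 3.1887386
g(3.1887386) = -0.1992571
u₃ = 3.1887386 − (-0.1992571)·(3.1887386 − 3.0000000) / (-0.1992571 − (-6.0000000)) = 3.1887386 − (-0.0376075)/(5.8007429) = 3.1952218

3.18874, 3.19522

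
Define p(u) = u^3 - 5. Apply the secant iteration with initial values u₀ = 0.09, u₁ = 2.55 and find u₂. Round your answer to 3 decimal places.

p(0.09) = -4.99927, p(2.55) = 11.58137
u₂ = 2.55000 − 11.58137·(2.55000 − 0.09000) / (11.58137 − (-4.99927)) = 2.55000 − (28.49018)/(16.58065) = 0.83172

0.832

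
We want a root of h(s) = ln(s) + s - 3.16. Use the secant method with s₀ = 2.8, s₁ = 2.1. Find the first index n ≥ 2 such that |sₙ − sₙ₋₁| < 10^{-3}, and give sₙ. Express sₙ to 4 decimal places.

n = 4, sₙ = 2.3189

h(2.8) = 0.669619, h(2.1) = -0.318063
s₂ = 2.100000 − (-0.318063)·(-0.700000)/(-0.987682) = 2.325421;  |Δ| = 0.225421
h(2.325421) = 0.009321
s₃ = 2.325421 − 0.009321·(0.225421)/(0.327384) = 2.319002;  |Δ| = 0.006418
h(2.319002) = 0.000139
s₄ = 2.319002 − 0.000139·(-0.006418)/(-0.009182) = 2.318905;  |Δ| = 0.000097
|s₄ − s₃| = 0.000097 < 10^{-3}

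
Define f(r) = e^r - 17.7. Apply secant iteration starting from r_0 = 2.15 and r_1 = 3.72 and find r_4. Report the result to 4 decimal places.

f(2.15) = -9.115142, f(3.72) = 23.564394
r_2 = 3.720000 − 23.564394·(3.720000 − 2.150000) / (23.564394 − (-9.115142)) = 3.720000 − (36.996099)/(32.679536) = 2.587912
f(2.587912) = -4.398027
r_3 = 2.587912 − (-4.398027)·(2.587912 − 3.720000) / (-4.398027 − 23.564394) = 2.587912 − (4.978952)/(-27.962421) = 2.765971
f(2.765971) = -1.805533
r_4 = 2.765971 − (-1.805533)·(2.765971 − 2.587912) / (-1.805533 − (-4.398027)) = 2.765971 − (-0.321491)/(2.592494) = 2.889979

2.8900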